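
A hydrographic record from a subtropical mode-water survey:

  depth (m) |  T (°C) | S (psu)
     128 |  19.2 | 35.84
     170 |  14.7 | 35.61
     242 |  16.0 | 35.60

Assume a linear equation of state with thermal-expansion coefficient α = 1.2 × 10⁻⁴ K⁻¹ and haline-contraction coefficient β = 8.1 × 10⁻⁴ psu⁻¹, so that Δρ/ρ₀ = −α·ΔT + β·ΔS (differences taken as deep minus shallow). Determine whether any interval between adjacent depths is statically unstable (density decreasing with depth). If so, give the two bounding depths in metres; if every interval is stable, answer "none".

Evaluate Δρ/ρ₀ = −αΔT + βΔS across each adjacent pair:
  128–170 m: −αΔT+βΔS = −(1.2 × 10⁻⁴)(-4.5)+(8.1 × 10⁻⁴)(-0.23) = 3.5 × 10⁻⁴ → stable
  170–242 m: −αΔT+βΔS = −(1.2 × 10⁻⁴)(+1.3)+(8.1 × 10⁻⁴)(-0.01) = -1.6 × 10⁻⁴ → UNSTABLE
The 170–242 m interval has Δρ < 0: lighter water underlies denser water.

170–242 m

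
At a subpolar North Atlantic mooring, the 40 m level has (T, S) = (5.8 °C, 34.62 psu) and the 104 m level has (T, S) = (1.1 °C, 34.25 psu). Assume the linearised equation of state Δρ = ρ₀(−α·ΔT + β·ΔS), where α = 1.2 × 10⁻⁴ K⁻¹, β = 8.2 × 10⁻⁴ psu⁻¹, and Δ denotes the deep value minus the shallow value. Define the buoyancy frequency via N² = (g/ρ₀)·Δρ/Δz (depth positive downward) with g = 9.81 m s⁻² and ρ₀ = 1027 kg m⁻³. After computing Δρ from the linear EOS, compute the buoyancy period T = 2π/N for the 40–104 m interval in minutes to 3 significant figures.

ΔT = -4.7 K, ΔS = -0.37 psu (deep − shallow).
Δρ/ρ₀ = −αΔT + βΔS = 5.64 × 10⁻⁴ − 3.034 × 10⁻⁴ = 2.606 × 10⁻⁴, so Δρ ≈ 0.2676 kg m⁻³.
N² = (g/ρ₀)·Δρ/Δz = g·(Δρ/ρ₀)/Δz = 9.81 × 2.606 × 10⁻⁴ / 64 = 3.9945 × 10⁻⁵ s⁻².
N = √(3.9945 × 10⁻⁵) = 6.3202 × 10⁻³ rad s⁻¹ → T = 2π/N = 994.14 s = 16.569 min ≈ 16.6 min.

16.6 min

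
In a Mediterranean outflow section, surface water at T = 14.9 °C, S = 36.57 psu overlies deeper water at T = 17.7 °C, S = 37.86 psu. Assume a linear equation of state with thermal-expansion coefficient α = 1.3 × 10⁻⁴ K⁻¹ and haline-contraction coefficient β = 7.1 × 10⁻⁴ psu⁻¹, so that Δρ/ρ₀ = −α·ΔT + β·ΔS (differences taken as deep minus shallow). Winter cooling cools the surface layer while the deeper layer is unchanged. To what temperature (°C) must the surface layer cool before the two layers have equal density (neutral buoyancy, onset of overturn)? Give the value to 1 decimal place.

Neutral buoyancy requires Δρ = 0, i.e. −α(T_deep − T_surf′) + β(S_deep − S_surf) = 0.
T_surf′ = T_deep − (β/α)·ΔS = 17.7 − (7.1 × 10⁻⁴/1.3 × 10⁻⁴)·(+1.29) = 10.655 °C.
Cooling required: 14.9 − (10.655) = 4.245 °C.

10.7 °C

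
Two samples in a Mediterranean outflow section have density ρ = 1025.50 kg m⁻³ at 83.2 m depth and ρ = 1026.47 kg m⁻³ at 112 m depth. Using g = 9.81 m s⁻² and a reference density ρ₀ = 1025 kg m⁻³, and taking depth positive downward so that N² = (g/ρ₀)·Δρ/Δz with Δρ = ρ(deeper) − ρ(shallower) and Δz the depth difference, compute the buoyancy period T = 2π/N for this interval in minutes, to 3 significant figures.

5.83 min

Δρ = 1026.47 − 1025.50 = 0.97 kg m⁻³ over Δz = 112 − 83.2 = 28.8 m.
N² = (9.81/1025) × (0.97/28.8) = 3.2235 × 10⁻⁴ s⁻².
N = √(3.2235 × 10⁻⁴) = 0.017954 rad s⁻¹, so T = 2π/N = 349.96 s = 5.8327 min ≈ 5.83 min.
Since Δρ > 0 the layer is stably stratified.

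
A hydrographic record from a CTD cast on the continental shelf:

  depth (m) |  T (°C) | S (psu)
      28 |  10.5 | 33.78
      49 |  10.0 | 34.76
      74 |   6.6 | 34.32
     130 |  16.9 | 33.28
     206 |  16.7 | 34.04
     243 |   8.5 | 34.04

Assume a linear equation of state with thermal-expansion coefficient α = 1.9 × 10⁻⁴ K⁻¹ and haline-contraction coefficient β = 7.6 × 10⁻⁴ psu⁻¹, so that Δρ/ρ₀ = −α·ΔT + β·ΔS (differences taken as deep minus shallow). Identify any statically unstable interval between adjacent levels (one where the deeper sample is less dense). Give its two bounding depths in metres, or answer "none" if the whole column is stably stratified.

Evaluate Δρ/ρ₀ = −αΔT + βΔS across each adjacent pair:
  28–49 m: −αΔT+βΔS = −(1.9 × 10⁻⁴)(-0.5)+(7.6 × 10⁻⁴)(+0.98) = 8.4 × 10⁻⁴ → stable
  49–74 m: −αΔT+βΔS = −(1.9 × 10⁻⁴)(-3.4)+(7.6 × 10⁻⁴)(-0.44) = 3.1 × 10⁻⁴ → stable
  74–130 m: −αΔT+βΔS = −(1.9 × 10⁻⁴)(+10.3)+(7.6 × 10⁻⁴)(-1.04) = -2.7 × 10⁻³ → UNSTABLE
  130–206 m: −αΔT+βΔS = −(1.9 × 10⁻⁴)(-0.2)+(7.6 × 10⁻⁴)(+0.76) = 6.2 × 10⁻⁴ → stable
  206–243 m: −αΔT+βΔS = −(1.9 × 10⁻⁴)(-8.2)+(7.6 × 10⁻⁴)(+0.00) = 1.6 × 10⁻³ → stable
The 74–130 m interval has Δρ < 0: lighter water underlies denser water.

74–130 m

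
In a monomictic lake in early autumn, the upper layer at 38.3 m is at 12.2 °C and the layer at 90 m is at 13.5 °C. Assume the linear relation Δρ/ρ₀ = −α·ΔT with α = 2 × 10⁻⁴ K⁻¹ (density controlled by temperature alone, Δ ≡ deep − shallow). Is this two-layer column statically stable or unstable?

ΔT = 13.5 − 12.2 = +1.3 K, so Δρ/ρ₀ = −αΔT = -2.60 × 10⁻⁴.
Δρ/ρ₀ < 0, so Δρ < 0: deeper water is lighter → statically unstable; the column would overturn.

unstable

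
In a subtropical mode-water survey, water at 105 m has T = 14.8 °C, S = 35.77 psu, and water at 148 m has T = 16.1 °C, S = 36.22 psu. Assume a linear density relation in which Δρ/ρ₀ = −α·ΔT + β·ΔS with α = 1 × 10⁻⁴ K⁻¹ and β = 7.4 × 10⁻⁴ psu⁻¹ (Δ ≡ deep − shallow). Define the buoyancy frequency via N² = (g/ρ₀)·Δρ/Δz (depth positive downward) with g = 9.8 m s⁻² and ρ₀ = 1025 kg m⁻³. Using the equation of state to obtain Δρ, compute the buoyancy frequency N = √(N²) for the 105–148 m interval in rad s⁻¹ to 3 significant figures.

ΔT = +1.3 K, ΔS = +0.45 psu (deep − shallow).
Δρ/ρ₀ = −αΔT + βΔS = -1.30 × 10⁻⁴ + 3.33 × 10⁻⁴ = 2.03 × 10⁻⁴, so Δρ ≈ 0.2081 kg m⁻³.
N² = (g/ρ₀)·Δρ/Δz = g·(Δρ/ρ₀)/Δz = 9.8 × 2.03 × 10⁻⁴ / 43 = 4.6265 × 10⁻⁵ s⁻².
N = √(4.6265 × 10⁻⁵) = 6.8018 × 10⁻³ rad s⁻¹ ≈ 6.80 × 10⁻³ rad s⁻¹.

6.80 × 10⁻³ rad s⁻¹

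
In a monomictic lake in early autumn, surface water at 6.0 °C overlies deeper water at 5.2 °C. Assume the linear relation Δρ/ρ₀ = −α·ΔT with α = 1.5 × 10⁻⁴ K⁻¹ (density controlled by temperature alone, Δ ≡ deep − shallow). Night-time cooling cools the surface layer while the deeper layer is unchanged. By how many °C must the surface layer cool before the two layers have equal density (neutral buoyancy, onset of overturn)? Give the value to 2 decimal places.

With temperature the only control, equal density requires T_surf′ = T_deep.
T_surf′ = 5.2 °C.
Cooling required: 6.0 − 5.2 = 0.80 °C.

0.80 °C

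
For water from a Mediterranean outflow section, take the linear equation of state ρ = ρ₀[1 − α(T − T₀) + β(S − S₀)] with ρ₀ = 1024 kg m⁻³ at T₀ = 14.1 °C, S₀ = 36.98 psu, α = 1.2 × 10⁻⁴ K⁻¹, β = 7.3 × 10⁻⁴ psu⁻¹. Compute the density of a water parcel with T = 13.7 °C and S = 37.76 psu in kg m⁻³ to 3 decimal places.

T − T₀ = -0.4 K, S − S₀ = +0.78 psu.
Bracket = 1 − α·(-0.4) + β·(+0.78) = 1 + (6.174 × 10⁻⁴) = 1.0006174.
ρ = 1024 × 1.0006174 = 1024.632 kg m⁻³.

1024.632 kg m⁻³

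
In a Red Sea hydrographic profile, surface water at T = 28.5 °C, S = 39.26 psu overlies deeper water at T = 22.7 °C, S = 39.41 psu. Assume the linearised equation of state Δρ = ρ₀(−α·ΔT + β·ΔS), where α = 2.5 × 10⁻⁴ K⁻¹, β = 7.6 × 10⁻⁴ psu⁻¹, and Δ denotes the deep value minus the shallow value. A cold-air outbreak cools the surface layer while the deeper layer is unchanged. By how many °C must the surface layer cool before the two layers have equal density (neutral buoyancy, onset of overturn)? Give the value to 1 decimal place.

Neutral buoyancy requires Δρ = 0, i.e. −α(T_deep − T_surf′) + β(S_deep − S_surf) = 0.
T_surf′ = T_deep − (β/α)·ΔS = 22.7 − (7.6 × 10⁻⁴/2.5 × 10⁻⁴)·(+0.15) = 22.244 °C.
Cooling required: 28.5 − (22.244) = 6.256 °C.

6.3 °C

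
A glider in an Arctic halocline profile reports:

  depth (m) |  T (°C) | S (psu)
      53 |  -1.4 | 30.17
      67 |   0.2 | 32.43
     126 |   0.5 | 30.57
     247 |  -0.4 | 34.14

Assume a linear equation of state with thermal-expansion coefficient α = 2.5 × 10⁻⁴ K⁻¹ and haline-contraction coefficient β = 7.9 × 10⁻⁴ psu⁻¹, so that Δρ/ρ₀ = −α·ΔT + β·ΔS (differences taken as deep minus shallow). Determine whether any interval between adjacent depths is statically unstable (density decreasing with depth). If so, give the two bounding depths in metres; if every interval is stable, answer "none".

67–126 m

Evaluate Δρ/ρ₀ = −αΔT + βΔS across each adjacent pair:
  53–67 m: −αΔT+βΔS = −(2.5 × 10⁻⁴)(+1.6)+(7.9 × 10⁻⁴)(+2.26) = 1.4 × 10⁻³ → stable
  67–126 m: −αΔT+βΔS = −(2.5 × 10⁻⁴)(+0.3)+(7.9 × 10⁻⁴)(-1.86) = -1.5 × 10⁻³ → UNSTABLE
  126–247 m: −αΔT+βΔS = −(2.5 × 10⁻⁴)(-0.9)+(7.9 × 10⁻⁴)(+3.57) = 3.0 × 10⁻³ → stable
The 67–126 m interval has Δρ < 0: lighter water underlies denser water.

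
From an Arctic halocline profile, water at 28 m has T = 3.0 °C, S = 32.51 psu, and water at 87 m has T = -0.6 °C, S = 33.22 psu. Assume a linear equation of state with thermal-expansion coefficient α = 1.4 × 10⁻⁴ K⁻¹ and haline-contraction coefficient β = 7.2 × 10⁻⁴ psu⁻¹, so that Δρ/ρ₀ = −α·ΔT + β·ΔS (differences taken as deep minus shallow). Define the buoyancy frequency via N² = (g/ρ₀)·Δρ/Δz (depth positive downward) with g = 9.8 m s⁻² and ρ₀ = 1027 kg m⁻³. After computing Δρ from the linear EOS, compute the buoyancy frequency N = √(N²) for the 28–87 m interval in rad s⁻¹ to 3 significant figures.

0.0130 rad s⁻¹

ΔT = -3.6 K, ΔS = +0.71 psu (deep − shallow).
Δρ/ρ₀ = −αΔT + βΔS = 5.04 × 10⁻⁴ + 5.112 × 10⁻⁴ = 1.0152 × 10⁻³, so Δρ ≈ 1.043 kg m⁻³.
N² = (g/ρ₀)·Δρ/Δz = g·(Δρ/ρ₀)/Δz = 9.8 × 1.0152 × 10⁻³ / 59 = 1.6863 × 10⁻⁴ s⁻².
N = √(1.6863 × 10⁻⁴) = 0.012986 rad s⁻¹ ≈ 0.0130 rad s⁻¹.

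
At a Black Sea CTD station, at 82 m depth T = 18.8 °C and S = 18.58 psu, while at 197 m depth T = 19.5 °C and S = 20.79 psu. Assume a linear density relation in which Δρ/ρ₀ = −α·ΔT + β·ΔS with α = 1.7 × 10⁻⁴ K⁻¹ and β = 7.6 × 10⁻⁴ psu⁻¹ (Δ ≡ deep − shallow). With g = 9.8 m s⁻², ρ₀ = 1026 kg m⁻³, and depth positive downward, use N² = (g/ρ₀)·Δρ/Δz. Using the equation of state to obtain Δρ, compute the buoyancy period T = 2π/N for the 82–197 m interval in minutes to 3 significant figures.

9.08 min

ΔT = +0.7 K, ΔS = +2.21 psu (deep − shallow).
Δρ/ρ₀ = −αΔT + βΔS = -1.19 × 10⁻⁴ + 1.6796 × 10⁻³ = 1.5606 × 10⁻³, so Δρ ≈ 1.601 kg m⁻³.
N² = (g/ρ₀)·Δρ/Δz = g·(Δρ/ρ₀)/Δz = 9.8 × 1.5606 × 10⁻³ / 115 = 1.3299 × 10⁻⁴ s⁻².
N = √(1.3299 × 10⁻⁴) = 0.011532 rad s⁻¹ → T = 2π/N = 544.85 s = 9.0808 min ≈ 9.08 min.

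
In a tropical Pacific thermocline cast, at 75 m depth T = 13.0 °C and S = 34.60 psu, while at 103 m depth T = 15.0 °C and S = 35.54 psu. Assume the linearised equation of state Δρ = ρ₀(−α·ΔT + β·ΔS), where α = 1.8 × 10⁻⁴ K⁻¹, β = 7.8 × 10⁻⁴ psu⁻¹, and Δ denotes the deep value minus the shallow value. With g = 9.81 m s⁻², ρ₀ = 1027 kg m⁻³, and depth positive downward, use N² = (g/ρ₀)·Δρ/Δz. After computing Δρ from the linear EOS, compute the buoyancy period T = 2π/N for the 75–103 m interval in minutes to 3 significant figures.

ΔT = +2.0 K, ΔS = +0.94 psu (deep − shallow).
Δρ/ρ₀ = −αΔT + βΔS = -3.60 × 10⁻⁴ + 7.332 × 10⁻⁴ = 3.732 × 10⁻⁴, so Δρ ≈ 0.3833 kg m⁻³.
N² = (g/ρ₀)·Δρ/Δz = g·(Δρ/ρ₀)/Δz = 9.81 × 3.732 × 10⁻⁴ / 28 = 1.3075 × 10⁻⁴ s⁻².
N = √(1.3075 × 10⁻⁴) = 0.011435 rad s⁻¹ → T = 2π/N = 549.47 s = 9.1578 min ≈ 9.16 min.

9.16 min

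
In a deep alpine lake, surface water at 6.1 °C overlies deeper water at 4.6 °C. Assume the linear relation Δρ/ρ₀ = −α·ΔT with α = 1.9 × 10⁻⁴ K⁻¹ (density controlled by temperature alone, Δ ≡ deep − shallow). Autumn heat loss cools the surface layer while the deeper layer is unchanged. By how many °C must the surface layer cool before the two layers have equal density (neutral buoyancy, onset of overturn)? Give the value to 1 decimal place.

1.5 °C

With temperature the only control, equal density requires T_surf′ = T_deep.
T_surf′ = 4.6 °C.
Cooling required: 6.1 − 4.6 = 1.5 °C.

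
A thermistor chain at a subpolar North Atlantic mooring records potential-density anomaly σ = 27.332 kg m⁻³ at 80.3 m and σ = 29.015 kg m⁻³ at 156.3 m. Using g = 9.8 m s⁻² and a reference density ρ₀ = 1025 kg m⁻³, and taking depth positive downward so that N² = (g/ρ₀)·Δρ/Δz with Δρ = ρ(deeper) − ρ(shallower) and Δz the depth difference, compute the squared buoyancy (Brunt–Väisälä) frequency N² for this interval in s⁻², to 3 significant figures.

Δρ = 1029.015 − 1027.332 = 1.683 kg m⁻³ over Δz = 156.3 − 80.3 = 76 m.
N² = (9.8/1025) × (1.683/76) = 2.1173 × 10⁻⁴ s⁻² ≈ 2.12 × 10⁻⁴ s⁻².

2.12 × 10⁻⁴ s⁻²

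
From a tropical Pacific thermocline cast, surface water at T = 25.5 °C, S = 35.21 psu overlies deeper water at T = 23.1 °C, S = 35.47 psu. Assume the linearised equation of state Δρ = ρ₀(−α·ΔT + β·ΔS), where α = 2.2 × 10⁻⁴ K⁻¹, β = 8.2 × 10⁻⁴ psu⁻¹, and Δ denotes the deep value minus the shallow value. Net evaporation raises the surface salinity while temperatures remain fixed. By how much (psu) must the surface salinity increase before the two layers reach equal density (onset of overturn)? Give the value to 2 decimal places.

Neutral buoyancy requires −α(T_deep − T_surf) + β(S_deep − S_surf′) = 0.
S_surf′ = S_deep − (α/β)·ΔT = 35.47 − (2.2 × 10⁻⁴/8.2 × 10⁻⁴)·(-2.4) = 36.1139 psu.
Increase required: 36.1139 − 35.21 = 0.9039 psu.

0.90 psu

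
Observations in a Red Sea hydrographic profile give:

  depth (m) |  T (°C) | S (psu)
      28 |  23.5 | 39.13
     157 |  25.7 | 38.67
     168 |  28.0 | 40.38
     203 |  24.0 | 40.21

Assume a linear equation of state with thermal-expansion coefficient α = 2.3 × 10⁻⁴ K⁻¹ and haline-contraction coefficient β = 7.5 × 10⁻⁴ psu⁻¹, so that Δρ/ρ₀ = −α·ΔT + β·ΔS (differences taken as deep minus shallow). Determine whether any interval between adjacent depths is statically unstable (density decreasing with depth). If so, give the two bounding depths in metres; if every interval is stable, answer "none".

Evaluate Δρ/ρ₀ = −αΔT + βΔS across each adjacent pair:
  28–157 m: −αΔT+βΔS = −(2.3 × 10⁻⁴)(+2.2)+(7.5 × 10⁻⁴)(-0.46) = -8.5 × 10⁻⁴ → UNSTABLE
  157–168 m: −αΔT+βΔS = −(2.3 × 10⁻⁴)(+2.3)+(7.5 × 10⁻⁴)(+1.71) = 7.5 × 10⁻⁴ → stable
  168–203 m: −αΔT+βΔS = −(2.3 × 10⁻⁴)(-4.0)+(7.5 × 10⁻⁴)(-0.17) = 7.9 × 10⁻⁴ → stable
The 28–157 m interval has Δρ < 0: lighter water underlies denser water.

28–157 m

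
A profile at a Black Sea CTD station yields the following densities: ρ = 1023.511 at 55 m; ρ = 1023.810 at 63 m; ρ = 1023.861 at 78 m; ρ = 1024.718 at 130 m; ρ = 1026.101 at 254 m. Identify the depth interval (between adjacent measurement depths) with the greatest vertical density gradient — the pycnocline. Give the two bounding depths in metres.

Compute the density gradient over each adjacent pair:
  55–63 m: Δρ/Δz = 0.299/8 = 0.037 kg m⁻⁴
  63–78 m: Δρ/Δz = 0.051/15 = 3.4 × 10⁻³ kg m⁻⁴
  78–130 m: Δρ/Δz = 0.857/52 = 0.016 kg m⁻⁴
  130–254 m: Δρ/Δz = 1.383/124 = 0.011 kg m⁻⁴
The largest gradient is in the 55–63 m interval — the pycnocline.

55–63 m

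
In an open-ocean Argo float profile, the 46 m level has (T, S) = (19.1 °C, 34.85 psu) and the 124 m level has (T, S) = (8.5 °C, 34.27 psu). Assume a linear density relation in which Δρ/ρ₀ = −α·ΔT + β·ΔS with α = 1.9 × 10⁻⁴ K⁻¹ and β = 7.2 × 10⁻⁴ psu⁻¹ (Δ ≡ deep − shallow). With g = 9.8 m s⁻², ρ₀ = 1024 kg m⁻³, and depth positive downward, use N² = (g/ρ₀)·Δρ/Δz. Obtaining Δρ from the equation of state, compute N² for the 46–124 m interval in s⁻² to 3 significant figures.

ΔT = -10.6 K, ΔS = -0.58 psu (deep − shallow).
Δρ/ρ₀ = −αΔT + βΔS = 2.014 × 10⁻³ − 4.176 × 10⁻⁴ = 1.5964 × 10⁻³, so Δρ ≈ 1.635 kg m⁻³.
N² = (g/ρ₀)·Δρ/Δz = g·(Δρ/ρ₀)/Δz = 9.8 × 1.5964 × 10⁻³ / 78 = 2.0057 × 10⁻⁴ s⁻² ≈ 2.01 × 10⁻⁴ s⁻².

2.01 × 10⁻⁴ s⁻²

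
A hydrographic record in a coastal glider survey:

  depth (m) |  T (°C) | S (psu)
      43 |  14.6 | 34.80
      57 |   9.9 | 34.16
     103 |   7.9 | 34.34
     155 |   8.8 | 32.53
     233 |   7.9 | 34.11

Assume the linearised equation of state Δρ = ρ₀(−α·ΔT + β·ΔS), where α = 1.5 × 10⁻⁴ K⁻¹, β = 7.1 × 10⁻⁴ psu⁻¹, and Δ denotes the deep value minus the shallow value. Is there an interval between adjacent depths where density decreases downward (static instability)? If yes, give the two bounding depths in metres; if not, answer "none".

103–155 m

Evaluate Δρ/ρ₀ = −αΔT + βΔS across each adjacent pair:
  43–57 m: −αΔT+βΔS = −(1.5 × 10⁻⁴)(-4.7)+(7.1 × 10⁻⁴)(-0.64) = 2.5 × 10⁻⁴ → stable
  57–103 m: −αΔT+βΔS = −(1.5 × 10⁻⁴)(-2.0)+(7.1 × 10⁻⁴)(+0.18) = 4.3 × 10⁻⁴ → stable
  103–155 m: −αΔT+βΔS = −(1.5 × 10⁻⁴)(+0.9)+(7.1 × 10⁻⁴)(-1.81) = -1.4 × 10⁻³ → UNSTABLE
  155–233 m: −αΔT+βΔS = −(1.5 × 10⁻⁴)(-0.9)+(7.1 × 10⁻⁴)(+1.58) = 1.3 × 10⁻³ → stable
The 103–155 m interval has Δρ < 0: lighter water underlies denser water.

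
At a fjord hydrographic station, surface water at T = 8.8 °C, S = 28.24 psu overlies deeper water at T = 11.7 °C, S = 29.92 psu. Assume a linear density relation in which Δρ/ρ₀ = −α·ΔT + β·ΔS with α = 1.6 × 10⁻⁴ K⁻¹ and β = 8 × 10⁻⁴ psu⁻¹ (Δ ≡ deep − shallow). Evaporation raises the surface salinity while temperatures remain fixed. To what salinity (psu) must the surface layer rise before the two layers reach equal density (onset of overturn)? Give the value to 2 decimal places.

29.34 psu

Neutral buoyancy requires −α(T_deep − T_surf) + β(S_deep − S_surf′) = 0.
S_surf′ = S_deep − (α/β)·ΔT = 29.92 − (1.6 × 10⁻⁴/8 × 10⁻⁴)·(+2.9) = 29.3400 psu.
Increase required: 29.3400 − 28.24 = 1.1000 psu.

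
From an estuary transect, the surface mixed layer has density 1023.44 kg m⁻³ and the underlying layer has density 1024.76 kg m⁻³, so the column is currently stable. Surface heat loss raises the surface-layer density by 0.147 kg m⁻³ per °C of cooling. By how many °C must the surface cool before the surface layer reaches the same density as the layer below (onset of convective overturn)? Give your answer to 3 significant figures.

Density deficit of the surface layer: 1024.76 − 1023.44 = 1.32 kg m⁻³.
Required change = 1.32 / 0.147 = 8.98 °C.

8.98 °C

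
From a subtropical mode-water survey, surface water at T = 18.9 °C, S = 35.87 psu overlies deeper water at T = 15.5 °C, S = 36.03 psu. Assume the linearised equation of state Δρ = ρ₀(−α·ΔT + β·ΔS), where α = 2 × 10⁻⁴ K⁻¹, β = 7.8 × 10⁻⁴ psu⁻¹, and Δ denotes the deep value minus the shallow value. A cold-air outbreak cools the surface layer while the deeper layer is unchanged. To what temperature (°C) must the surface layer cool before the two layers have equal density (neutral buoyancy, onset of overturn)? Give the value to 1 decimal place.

14.9 °C

Neutral buoyancy requires Δρ = 0, i.e. −α(T_deep − T_surf′) + β(S_deep − S_surf) = 0.
T_surf′ = T_deep − (β/α)·ΔS = 15.5 − (7.8 × 10⁻⁴/2 × 10⁻⁴)·(+0.16) = 14.876 °C.
Cooling required: 18.9 − (14.876) = 4.024 °C.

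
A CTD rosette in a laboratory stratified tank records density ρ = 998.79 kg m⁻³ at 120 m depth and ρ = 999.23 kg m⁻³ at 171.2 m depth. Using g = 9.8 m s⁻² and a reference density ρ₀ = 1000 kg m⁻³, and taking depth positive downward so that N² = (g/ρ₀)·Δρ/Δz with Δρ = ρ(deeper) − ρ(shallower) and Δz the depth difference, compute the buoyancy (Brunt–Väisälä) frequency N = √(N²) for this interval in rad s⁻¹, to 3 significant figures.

9.18 × 10⁻³ rad s⁻¹

Δρ = 999.23 − 998.79 = 0.44 kg m⁻³ over Δz = 171.2 − 120 = 51.2 m.
N² = (9.8/1000) × (0.44/51.2) = 8.4219 × 10⁻⁵ s⁻².
N = √(8.4219 × 10⁻⁵) = 9.1771 × 10⁻³ rad s⁻¹ ≈ 9.18 × 10⁻³ rad s⁻¹.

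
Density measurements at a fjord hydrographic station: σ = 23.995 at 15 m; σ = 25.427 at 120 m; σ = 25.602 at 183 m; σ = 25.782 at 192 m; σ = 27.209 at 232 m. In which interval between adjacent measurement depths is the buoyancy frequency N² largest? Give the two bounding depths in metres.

Compute the density gradient over each adjacent pair:
  15–120 m: Δρ/Δz = 1.432/105 = 0.014 kg m⁻⁴
  120–183 m: Δρ/Δz = 0.175/63 = 2.8 × 10⁻³ kg m⁻⁴
  183–192 m: Δρ/Δz = 0.180/9 = 0.020 kg m⁻⁴
  192–232 m: Δρ/Δz = 1.427/40 = 0.036 kg m⁻⁴
The largest gradient is in the 192–232 m interval — the pycnocline.

192–232 m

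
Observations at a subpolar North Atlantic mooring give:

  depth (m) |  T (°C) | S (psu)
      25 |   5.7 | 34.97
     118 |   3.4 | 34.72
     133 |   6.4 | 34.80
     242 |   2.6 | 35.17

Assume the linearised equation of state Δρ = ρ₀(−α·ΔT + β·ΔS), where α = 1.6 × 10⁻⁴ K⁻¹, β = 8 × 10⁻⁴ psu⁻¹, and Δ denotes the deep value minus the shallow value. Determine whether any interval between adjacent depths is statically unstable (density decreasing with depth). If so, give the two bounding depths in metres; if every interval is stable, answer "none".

Evaluate Δρ/ρ₀ = −αΔT + βΔS across each adjacent pair:
  25–118 m: −αΔT+βΔS = −(1.6 × 10⁻⁴)(-2.3)+(8 × 10⁻⁴)(-0.25) = 1.7 × 10⁻⁴ → stable
  118–133 m: −αΔT+βΔS = −(1.6 × 10⁻⁴)(+3.0)+(8 × 10⁻⁴)(+0.08) = -4.2 × 10⁻⁴ → UNSTABLE
  133–242 m: −αΔT+βΔS = −(1.6 × 10⁻⁴)(-3.8)+(8 × 10⁻⁴)(+0.37) = 9.0 × 10⁻⁴ → stable
The 118–133 m interval has Δρ < 0: lighter water underlies denser water.

118–133 m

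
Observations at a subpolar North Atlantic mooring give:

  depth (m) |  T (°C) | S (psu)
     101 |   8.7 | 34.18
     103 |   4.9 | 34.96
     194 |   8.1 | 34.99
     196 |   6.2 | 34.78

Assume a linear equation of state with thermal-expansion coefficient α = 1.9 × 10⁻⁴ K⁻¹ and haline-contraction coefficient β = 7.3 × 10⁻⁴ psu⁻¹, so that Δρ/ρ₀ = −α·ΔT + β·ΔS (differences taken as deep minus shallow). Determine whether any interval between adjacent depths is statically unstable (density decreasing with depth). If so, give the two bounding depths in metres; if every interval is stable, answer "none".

103–194 m

Evaluate Δρ/ρ₀ = −αΔT + βΔS across each adjacent pair:
  101–103 m: −αΔT+βΔS = −(1.9 × 10⁻⁴)(-3.8)+(7.3 × 10⁻⁴)(+0.78) = 1.3 × 10⁻³ → stable
  103–194 m: −αΔT+βΔS = −(1.9 × 10⁻⁴)(+3.2)+(7.3 × 10⁻⁴)(+0.03) = -5.9 × 10⁻⁴ → UNSTABLE
  194–196 m: −αΔT+βΔS = −(1.9 × 10⁻⁴)(-1.9)+(7.3 × 10⁻⁴)(-0.21) = 2.1 × 10⁻⁴ → stable
The 103–194 m interval has Δρ < 0: lighter water underlies denser water.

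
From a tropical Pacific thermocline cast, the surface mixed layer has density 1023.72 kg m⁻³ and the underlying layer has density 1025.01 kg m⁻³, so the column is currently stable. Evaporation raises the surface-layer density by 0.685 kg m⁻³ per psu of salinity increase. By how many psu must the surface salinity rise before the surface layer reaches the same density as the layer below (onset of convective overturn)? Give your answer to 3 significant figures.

1.88 psu

Density deficit of the surface layer: 1025.01 − 1023.72 = 1.29 kg m⁻³.
Required change = 1.29 / 0.685 = 1.88 psu.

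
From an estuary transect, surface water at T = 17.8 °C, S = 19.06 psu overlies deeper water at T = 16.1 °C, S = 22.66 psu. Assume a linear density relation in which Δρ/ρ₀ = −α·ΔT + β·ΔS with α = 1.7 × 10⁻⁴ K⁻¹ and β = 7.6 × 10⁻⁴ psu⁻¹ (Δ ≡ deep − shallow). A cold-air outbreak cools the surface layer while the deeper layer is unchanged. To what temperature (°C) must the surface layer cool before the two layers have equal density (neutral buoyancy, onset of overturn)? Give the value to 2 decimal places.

0.01 °C

Neutral buoyancy requires Δρ = 0, i.e. −α(T_deep − T_surf′) + β(S_deep − S_surf) = 0.
T_surf′ = T_deep − (β/α)·ΔS = 16.1 − (7.6 × 10⁻⁴/1.7 × 10⁻⁴)·(+3.60) = 0.0059 °C.
Cooling required: 17.8 − (0.0059) = 17.7941 °C.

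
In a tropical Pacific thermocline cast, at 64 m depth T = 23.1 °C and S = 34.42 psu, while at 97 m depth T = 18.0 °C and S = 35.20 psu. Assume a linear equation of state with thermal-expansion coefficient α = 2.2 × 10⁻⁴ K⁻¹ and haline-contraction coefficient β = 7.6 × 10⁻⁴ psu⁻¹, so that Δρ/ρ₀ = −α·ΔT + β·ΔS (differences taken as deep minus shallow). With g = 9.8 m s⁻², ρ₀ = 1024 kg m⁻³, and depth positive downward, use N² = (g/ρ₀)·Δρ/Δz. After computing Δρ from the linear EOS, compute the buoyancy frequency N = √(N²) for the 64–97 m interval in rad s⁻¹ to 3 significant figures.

ΔT = -5.1 K, ΔS = +0.78 psu (deep − shallow).
Δρ/ρ₀ = −αΔT + βΔS = 1.122 × 10⁻³ + 5.928 × 10⁻⁴ = 1.7148 × 10⁻³, so Δρ ≈ 1.756 kg m⁻³.
N² = (g/ρ₀)·Δρ/Δz = g·(Δρ/ρ₀)/Δz = 9.8 × 1.7148 × 10⁻³ / 33 = 5.0924 × 10⁻⁴ s⁻².
N = √(5.0924 × 10⁻⁴) = 0.022566 rad s⁻¹ ≈ 0.0226 rad s⁻¹.

0.0226 rad s⁻¹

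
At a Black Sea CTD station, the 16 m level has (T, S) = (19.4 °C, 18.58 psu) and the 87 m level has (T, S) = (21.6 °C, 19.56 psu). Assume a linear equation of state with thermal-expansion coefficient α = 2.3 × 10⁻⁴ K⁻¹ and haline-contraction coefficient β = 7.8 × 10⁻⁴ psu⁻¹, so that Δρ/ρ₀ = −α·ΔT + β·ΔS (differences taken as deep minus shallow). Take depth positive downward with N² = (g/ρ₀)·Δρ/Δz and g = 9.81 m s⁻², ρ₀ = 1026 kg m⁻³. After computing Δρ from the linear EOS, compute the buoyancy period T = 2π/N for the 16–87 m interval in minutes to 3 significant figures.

17.5 min

ΔT = +2.2 K, ΔS = +0.98 psu (deep − shallow).
Δρ/ρ₀ = −αΔT + βΔS = -5.06 × 10⁻⁴ + 7.644 × 10⁻⁴ = 2.584 × 10⁻⁴, so Δρ ≈ 0.2651 kg m⁻³.
N² = (g/ρ₀)·Δρ/Δz = g·(Δρ/ρ₀)/Δz = 9.81 × 2.584 × 10⁻⁴ / 71 = 3.5703 × 10⁻⁵ s⁻².
N = √(3.5703 × 10⁻⁵) = 5.9752 × 10⁻³ rad s⁻¹ → T = 2π/N = 1.0515 × 10³ s = 17.525 min ≈ 17.5 min.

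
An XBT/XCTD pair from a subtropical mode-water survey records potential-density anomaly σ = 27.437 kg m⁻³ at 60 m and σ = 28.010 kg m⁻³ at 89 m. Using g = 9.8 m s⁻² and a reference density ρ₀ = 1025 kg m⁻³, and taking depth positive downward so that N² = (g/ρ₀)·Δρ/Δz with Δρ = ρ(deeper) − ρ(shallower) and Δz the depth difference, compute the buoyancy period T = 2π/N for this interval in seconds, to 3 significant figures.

Δρ = 1028.010 − 1027.437 = 0.573 kg m⁻³ over Δz = 89 − 60 = 29 m.
N² = (9.8/1025) × (0.573/29) = 1.8891 × 10⁻⁴ s⁻².
N = √(1.8891 × 10⁻⁴) = 0.013744 rad s⁻¹, so T = 2π/N = 457.16 s ≈ 457 s.

457 s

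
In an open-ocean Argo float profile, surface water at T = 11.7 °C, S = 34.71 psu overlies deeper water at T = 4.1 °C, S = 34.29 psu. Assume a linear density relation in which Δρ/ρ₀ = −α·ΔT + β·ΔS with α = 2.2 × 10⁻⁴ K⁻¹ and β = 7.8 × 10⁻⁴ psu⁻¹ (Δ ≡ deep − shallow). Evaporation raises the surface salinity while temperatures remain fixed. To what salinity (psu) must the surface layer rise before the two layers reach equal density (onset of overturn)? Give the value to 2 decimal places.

Neutral buoyancy requires −α(T_deep − T_surf) + β(S_deep − S_surf′) = 0.
S_surf′ = S_deep − (α/β)·ΔT = 34.29 − (2.2 × 10⁻⁴/7.8 × 10⁻⁴)·(-7.6) = 36.4336 psu.
Increase required: 36.4336 − 34.71 = 1.7236 psu.

36.43 psu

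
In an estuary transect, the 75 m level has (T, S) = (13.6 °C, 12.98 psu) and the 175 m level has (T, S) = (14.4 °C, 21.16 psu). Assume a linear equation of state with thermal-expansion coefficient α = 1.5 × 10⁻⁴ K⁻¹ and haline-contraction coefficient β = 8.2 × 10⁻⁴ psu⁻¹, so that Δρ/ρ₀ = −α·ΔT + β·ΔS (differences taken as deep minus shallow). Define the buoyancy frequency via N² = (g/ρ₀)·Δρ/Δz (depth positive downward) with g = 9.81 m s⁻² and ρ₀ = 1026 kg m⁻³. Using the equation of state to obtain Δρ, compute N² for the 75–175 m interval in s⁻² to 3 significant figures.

ΔT = +0.8 K, ΔS = +8.18 psu (deep − shallow).
Δρ/ρ₀ = −αΔT + βΔS = -1.20 × 10⁻⁴ + 6.7076 × 10⁻³ = 6.5876 × 10⁻³, so Δρ ≈ 6.759 kg m⁻³.
N² = (g/ρ₀)·Δρ/Δz = g·(Δρ/ρ₀)/Δz = 9.81 × 6.5876 × 10⁻³ / 100 = 6.4624 × 10⁻⁴ s⁻² ≈ 6.46 × 10⁻⁴ s⁻².

6.46 × 10⁻⁴ s⁻²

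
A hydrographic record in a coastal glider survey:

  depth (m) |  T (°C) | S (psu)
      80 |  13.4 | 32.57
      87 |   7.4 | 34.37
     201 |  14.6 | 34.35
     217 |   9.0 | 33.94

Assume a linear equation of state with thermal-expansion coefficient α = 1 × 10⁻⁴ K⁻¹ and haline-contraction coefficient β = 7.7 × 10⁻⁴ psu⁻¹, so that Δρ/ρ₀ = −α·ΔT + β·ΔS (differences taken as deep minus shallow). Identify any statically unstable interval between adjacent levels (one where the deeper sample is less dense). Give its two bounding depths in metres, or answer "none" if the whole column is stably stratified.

Evaluate Δρ/ρ₀ = −αΔT + βΔS across each adjacent pair:
  80–87 m: −αΔT+βΔS = −(1 × 10⁻⁴)(-6.0)+(7.7 × 10⁻⁴)(+1.80) = 2.0 × 10⁻³ → stable
  87–201 m: −αΔT+βΔS = −(1 × 10⁻⁴)(+7.2)+(7.7 × 10⁻⁴)(-0.02) = -7.4 × 10⁻⁴ → UNSTABLE
  201–217 m: −αΔT+βΔS = −(1 × 10⁻⁴)(-5.6)+(7.7 × 10⁻⁴)(-0.41) = 2.4 × 10⁻⁴ → stable
The 87–201 m interval has Δρ < 0: lighter water underlies denser water.

87–201 m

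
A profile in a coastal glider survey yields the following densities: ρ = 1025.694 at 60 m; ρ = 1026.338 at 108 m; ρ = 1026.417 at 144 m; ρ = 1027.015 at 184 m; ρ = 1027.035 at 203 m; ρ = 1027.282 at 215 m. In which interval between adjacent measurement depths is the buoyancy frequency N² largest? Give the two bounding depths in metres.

203–215 m

Compute the density gradient over each adjacent pair:
  60–108 m: Δρ/Δz = 0.644/48 = 0.013 kg m⁻⁴
  108–144 m: Δρ/Δz = 0.079/36 = 2.2 × 10⁻³ kg m⁻⁴
  144–184 m: Δρ/Δz = 0.598/40 = 0.015 kg m⁻⁴
  184–203 m: Δρ/Δz = 0.020/19 = 1.1 × 10⁻³ kg m⁻⁴
  203–215 m: Δρ/Δz = 0.247/12 = 0.021 kg m⁻⁴
The largest gradient is in the 203–215 m interval — the pycnocline.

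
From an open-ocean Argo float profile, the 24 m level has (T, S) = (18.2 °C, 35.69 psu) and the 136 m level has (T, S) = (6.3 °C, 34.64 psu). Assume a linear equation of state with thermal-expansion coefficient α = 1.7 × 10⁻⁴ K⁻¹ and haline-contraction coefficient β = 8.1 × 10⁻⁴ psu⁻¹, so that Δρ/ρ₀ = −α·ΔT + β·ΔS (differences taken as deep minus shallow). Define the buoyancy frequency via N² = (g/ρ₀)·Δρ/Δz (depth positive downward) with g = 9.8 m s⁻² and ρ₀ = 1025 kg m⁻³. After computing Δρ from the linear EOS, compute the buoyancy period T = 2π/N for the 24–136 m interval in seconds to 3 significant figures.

620 s

ΔT = -11.9 K, ΔS = -1.05 psu (deep − shallow).
Δρ/ρ₀ = −αΔT + βΔS = 2.023 × 10⁻³ − 8.505 × 10⁻⁴ = 1.1725 × 10⁻³, so Δρ ≈ 1.202 kg m⁻³.
N² = (g/ρ₀)·Δρ/Δz = g·(Δρ/ρ₀)/Δz = 9.8 × 1.1725 × 10⁻³ / 112 = 1.0259 × 10⁻⁴ s⁻².
N = √(1.0259 × 10⁻⁴) = 0.010129 rad s⁻¹ → T = 2π/N = 620.32 s ≈ 620 s.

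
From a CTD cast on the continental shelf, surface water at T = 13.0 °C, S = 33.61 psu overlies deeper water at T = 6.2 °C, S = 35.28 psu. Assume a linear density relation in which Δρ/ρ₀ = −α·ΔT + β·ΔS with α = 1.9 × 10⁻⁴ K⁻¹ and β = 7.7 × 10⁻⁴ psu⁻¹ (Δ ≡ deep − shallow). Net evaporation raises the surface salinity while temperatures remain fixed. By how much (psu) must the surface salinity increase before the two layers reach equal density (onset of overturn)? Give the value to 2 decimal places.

3.35 psu

Neutral buoyancy requires −α(T_deep − T_surf) + β(S_deep − S_surf′) = 0.
S_surf′ = S_deep − (α/β)·ΔT = 35.28 − (1.9 × 10⁻⁴/7.7 × 10⁻⁴)·(-6.8) = 36.9579 psu.
Increase required: 36.9579 − 33.61 = 3.3479 psu.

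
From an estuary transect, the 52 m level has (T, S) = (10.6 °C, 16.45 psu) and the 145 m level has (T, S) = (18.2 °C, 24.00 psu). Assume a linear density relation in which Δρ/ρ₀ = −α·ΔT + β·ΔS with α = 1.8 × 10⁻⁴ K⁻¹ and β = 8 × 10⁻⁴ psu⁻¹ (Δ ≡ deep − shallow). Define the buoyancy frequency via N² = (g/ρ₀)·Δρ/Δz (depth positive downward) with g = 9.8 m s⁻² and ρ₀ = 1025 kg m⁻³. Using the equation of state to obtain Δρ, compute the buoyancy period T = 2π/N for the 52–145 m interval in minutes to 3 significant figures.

4.72 min

ΔT = +7.6 K, ΔS = +7.55 psu (deep − shallow).
Δρ/ρ₀ = −αΔT + βΔS = -1.368 × 10⁻³ + 6.04 × 10⁻³ = 4.672 × 10⁻³, so Δρ ≈ 4.789 kg m⁻³.
N² = (g/ρ₀)·Δρ/Δz = g·(Δρ/ρ₀)/Δz = 9.8 × 4.672 × 10⁻³ / 93 = 4.9232 × 10⁻⁴ s⁻².
N = √(4.9232 × 10⁻⁴) = 0.022188 rad s⁻¹ → T = 2π/N = 283.18 s = 4.7197 min ≈ 4.72 min.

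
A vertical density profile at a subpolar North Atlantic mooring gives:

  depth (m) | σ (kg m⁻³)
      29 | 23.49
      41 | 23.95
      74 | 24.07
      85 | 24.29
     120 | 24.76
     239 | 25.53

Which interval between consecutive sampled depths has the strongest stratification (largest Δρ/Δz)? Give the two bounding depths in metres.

Compute the density gradient over each adjacent pair:
  29–41 m: Δρ/Δz = 0.46/12 = 0.038 kg m⁻⁴
  41–74 m: Δρ/Δz = 0.12/33 = 3.6 × 10⁻³ kg m⁻⁴
  74–85 m: Δρ/Δz = 0.22/11 = 0.020 kg m⁻⁴
  85–120 m: Δρ/Δz = 0.47/35 = 0.013 kg m⁻⁴
  120–239 m: Δρ/Δz = 0.77/119 = 6.5 × 10⁻³ kg m⁻⁴
The largest gradient is in the 29–41 m interval — the pycnocline.

29–41 m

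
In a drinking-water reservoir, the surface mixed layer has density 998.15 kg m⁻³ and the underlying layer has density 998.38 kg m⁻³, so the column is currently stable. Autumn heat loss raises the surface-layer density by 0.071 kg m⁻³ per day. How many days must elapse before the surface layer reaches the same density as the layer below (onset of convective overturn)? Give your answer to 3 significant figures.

Density deficit of the surface layer: 998.38 − 998.15 = 0.23 kg m⁻³.
Required change = 0.23 / 0.071 = 3.24 days.

3.24 days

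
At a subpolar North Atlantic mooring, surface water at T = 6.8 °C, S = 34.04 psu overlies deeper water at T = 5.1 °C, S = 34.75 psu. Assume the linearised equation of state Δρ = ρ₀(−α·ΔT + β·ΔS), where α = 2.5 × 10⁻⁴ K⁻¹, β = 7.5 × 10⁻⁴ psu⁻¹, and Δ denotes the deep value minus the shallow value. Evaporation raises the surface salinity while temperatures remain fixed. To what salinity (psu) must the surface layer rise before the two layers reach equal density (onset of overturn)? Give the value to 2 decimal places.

Neutral buoyancy requires −α(T_deep − T_surf) + β(S_deep − S_surf′) = 0.
S_surf′ = S_deep − (α/β)·ΔT = 34.75 − (2.5 × 10⁻⁴/7.5 × 10⁻⁴)·(-1.7) = 35.3167 psu.
Increase required: 35.3167 − 34.04 = 1.2767 psu.

35.32 psu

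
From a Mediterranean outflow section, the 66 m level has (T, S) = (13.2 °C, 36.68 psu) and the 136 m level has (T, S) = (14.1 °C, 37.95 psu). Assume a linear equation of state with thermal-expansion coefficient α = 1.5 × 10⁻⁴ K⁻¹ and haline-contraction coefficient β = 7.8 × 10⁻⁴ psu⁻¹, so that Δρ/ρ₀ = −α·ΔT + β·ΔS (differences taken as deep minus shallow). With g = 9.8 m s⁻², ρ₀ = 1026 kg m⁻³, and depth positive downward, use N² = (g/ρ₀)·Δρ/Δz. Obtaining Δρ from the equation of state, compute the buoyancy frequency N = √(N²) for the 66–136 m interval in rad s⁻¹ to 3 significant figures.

ΔT = +0.9 K, ΔS = +1.27 psu (deep − shallow).
Δρ/ρ₀ = −αΔT + βΔS = -1.35 × 10⁻⁴ + 9.906 × 10⁻⁴ = 8.556 × 10⁻⁴, so Δρ ≈ 0.8778 kg m⁻³.
N² = (g/ρ₀)·Δρ/Δz = g·(Δρ/ρ₀)/Δz = 9.8 × 8.556 × 10⁻⁴ / 70 = 1.1978 × 10⁻⁴ s⁻².
N = √(1.1978 × 10⁻⁴) = 0.010944 rad s⁻¹ ≈ 0.0109 rad s⁻¹.

0.0109 rad s⁻¹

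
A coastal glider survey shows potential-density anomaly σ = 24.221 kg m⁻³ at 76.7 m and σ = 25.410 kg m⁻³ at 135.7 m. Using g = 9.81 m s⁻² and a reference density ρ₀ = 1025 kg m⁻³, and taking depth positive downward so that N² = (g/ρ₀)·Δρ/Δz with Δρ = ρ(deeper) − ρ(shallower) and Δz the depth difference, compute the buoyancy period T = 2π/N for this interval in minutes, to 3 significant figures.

7.54 min

Δρ = 1025.410 − 1024.221 = 1.189 kg m⁻³ over Δz = 135.7 − 76.7 = 59 m.
N² = (9.81/1025) × (1.189/59) = 1.9287 × 10⁻⁴ s⁻².
N = √(1.9287 × 10⁻⁴) = 0.013888 rad s⁻¹, so T = 2π/N = 452.42 s = 7.5403 min ≈ 7.54 min.
Since Δρ > 0 the layer is stably stratified.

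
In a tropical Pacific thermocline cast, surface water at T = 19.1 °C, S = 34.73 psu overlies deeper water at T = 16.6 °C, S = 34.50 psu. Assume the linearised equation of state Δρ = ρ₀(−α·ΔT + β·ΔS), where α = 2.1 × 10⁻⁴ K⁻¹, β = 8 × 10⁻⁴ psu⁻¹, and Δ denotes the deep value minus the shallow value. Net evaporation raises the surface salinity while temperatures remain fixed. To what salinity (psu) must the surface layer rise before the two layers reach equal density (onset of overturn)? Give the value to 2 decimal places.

35.16 psu

Neutral buoyancy requires −α(T_deep − T_surf) + β(S_deep − S_surf′) = 0.
S_surf′ = S_deep − (α/β)·ΔT = 34.50 − (2.1 × 10⁻⁴/8 × 10⁻⁴)·(-2.5) = 35.1562 psu.
Increase required: 35.1562 − 34.73 = 0.4262 psu.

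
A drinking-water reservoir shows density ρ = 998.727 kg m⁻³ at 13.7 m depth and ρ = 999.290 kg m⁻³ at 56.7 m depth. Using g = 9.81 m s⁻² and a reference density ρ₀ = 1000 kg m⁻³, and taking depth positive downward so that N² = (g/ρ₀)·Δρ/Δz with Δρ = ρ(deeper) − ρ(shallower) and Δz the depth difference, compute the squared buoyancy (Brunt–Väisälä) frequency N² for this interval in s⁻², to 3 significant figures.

1.28 × 10⁻⁴ s⁻²

Δρ = 999.290 − 998.727 = 0.563 kg m⁻³ over Δz = 56.7 − 13.7 = 43 m.
N² = (9.81/1000) × (0.563/43) = 1.2844 × 10⁻⁴ s⁻² ≈ 1.28 × 10⁻⁴ s⁻².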